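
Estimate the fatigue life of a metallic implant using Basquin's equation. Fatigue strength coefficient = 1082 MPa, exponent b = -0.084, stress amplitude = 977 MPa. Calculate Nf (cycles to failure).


sigma_a = sigma_f' * (2Nf)^b
2Nf = (sigma_a/sigma_f')^(1/b)
2Nf = (977/1082)^(1/-0.084)
2Nf = 3.3710889
Nf = 1.686


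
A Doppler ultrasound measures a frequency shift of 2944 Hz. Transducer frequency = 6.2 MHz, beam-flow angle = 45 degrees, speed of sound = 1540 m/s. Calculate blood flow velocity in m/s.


v = fd * c / (2 * f0 * cos(theta))
v = 2944 * 1540 / (2 * 6.2000e+06 * cos(45))
v = 0.5171 m/s


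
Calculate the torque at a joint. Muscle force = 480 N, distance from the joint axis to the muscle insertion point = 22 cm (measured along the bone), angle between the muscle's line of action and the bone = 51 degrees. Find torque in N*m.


Torque = F * d * sin(theta)   (moment arm = d*sin(theta))
d = 22 cm = 0.22 m
Torque = 480 * 0.22 * sin(51)
Torque = 82.07 N*m


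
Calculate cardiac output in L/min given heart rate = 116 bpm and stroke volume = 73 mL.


CO = HR * SV
CO = 116 * 73 / 1000
CO = 8.468 L/min


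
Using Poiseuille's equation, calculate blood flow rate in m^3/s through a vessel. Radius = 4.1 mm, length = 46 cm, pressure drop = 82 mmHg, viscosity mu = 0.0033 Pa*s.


Q = pi*r^4*dP / (8*mu*L)
r = 0.0041 m, L = 0.46 m
dP = 82 mmHg = 10932.404 Pa
Q = 7.9917e-04 m^3/s


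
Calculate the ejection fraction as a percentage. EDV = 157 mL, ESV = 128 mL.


SV = EDV - ESV = 157 - 128 = 29 mL
EF = SV/EDV * 100 = 29/157 * 100
EF = 18.47%


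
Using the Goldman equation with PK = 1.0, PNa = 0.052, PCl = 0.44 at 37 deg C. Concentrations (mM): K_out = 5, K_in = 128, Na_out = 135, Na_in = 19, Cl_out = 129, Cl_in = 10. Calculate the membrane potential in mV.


Vm = (RT/F)*ln((PK*Ko + PNa*Nao + PCl*Cli)/(PK*Ki + PNa*Nai + PCl*Clo))
Numer = 16.42, Denom = 185.748
Vm = -64.83 mV


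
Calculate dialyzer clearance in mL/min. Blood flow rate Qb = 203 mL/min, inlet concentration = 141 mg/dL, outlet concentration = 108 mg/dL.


K = Qb * (Cb_in - Cb_out) / Cb_in
K = 203 * (141 - 108) / 141
K = 47.51 mL/min


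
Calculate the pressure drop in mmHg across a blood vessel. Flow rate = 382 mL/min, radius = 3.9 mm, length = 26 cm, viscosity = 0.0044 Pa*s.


dP = 8*mu*L*Q / (pi*r^4)
Q = 382 mL/min = 6.36667e-06 m^3/s
dP = 80.1715 Pa = 80.1715 / 133.322 mmHg = 0.6013 mmHg


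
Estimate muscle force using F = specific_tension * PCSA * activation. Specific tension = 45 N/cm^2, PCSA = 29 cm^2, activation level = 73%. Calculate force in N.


F = sigma * PCSA * activation
F = 45 * 29 * 0.73
F = 952.6 N


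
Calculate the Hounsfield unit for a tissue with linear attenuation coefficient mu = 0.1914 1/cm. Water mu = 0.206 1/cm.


HU = ((mu_tissue - mu_water) / mu_water) * 1000
HU = ((0.1914 - 0.206) / 0.206) * 1000
HU = -70.87


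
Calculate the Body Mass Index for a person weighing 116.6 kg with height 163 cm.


BMI = weight / height^2
height = 163 cm = 1.63 m
BMI = 116.6 / 1.63^2
BMI = 43.89 kg/m^2


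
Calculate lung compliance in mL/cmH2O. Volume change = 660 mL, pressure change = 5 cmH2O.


C = dV / dP
C = 660 / 5
C = 132 mL/cmH2O


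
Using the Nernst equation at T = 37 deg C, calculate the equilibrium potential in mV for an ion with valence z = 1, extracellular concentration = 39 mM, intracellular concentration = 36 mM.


E = (RT/(zF)) * ln(C_out/C_in)
T = 37 + 273.15 = 310.15 K
E = (8.314 * 310.15 / (1 * 96485)) * ln(39/36)
E = 2.139 mV


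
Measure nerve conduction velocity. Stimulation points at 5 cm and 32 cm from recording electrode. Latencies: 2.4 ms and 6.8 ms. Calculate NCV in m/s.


Distance = (32 - 5) / 100 = 0.27 m
dt = (6.8 - 2.4) / 1000 = 0.0044 s
NCV = dist / dt = 61.36 m/s


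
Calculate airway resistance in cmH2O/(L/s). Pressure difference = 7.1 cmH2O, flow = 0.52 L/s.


R = dP / flow
R = 7.1 / 0.52
R = 13.65 cmH2O/(L/s)


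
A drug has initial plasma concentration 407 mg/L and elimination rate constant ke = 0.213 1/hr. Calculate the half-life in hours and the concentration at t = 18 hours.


t_half = ln(2) / ke = 0.693147 / 0.213 = 3.254 hr
C(t) = C0 * exp(-ke*t) = 407 * exp(-0.213*18)
C(18) = 8.801 mg/L


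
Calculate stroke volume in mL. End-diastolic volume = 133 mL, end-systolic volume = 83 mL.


SV = EDV - ESV
SV = 133 - 83
SV = 50 mL


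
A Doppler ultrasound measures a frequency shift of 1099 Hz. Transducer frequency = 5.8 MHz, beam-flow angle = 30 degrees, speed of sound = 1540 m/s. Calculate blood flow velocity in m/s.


v = fd * c / (2 * f0 * cos(theta))
v = 1099 * 1540 / (2 * 5.8000e+06 * cos(30))
v = 0.1685 m/s


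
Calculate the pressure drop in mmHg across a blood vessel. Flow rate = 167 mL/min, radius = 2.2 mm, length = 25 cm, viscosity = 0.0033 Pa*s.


dP = 8*mu*L*Q / (pi*r^4)
Q = 167 mL/min = 2.78333e-06 m^3/s
dP = 249.613 Pa = 249.613 / 133.322 mmHg = 1.872 mmHg


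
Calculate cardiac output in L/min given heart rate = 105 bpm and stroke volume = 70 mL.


CO = HR * SV
CO = 105 * 70 / 1000
CO = 7.35 L/min


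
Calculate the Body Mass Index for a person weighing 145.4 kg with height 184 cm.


BMI = weight / height^2
height = 184 cm = 1.84 m
BMI = 145.4 / 1.84^2
BMI = 42.95 kg/m^2


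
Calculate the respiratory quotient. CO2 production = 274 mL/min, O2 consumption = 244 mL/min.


RQ = VCO2 / VO2
RQ = 274 / 244
RQ = 1.123


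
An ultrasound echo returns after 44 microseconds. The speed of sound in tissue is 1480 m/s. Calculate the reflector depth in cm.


depth = c * t / 2
t = 44 us = 4.4000e-05 s
depth = 1480 * 4.4000e-05 / 2
depth = 0.03256 m = 3.256 cm


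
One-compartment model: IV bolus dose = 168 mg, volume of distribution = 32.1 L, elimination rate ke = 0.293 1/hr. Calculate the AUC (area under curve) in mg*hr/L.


C0 = Dose/Vd = 168/32.1 = 5.23364 mg/L
AUC = C0/ke = 5.23364/0.293
AUC = 17.86 mg*hr/L


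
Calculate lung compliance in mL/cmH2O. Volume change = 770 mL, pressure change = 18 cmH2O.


C = dV / dP
C = 770 / 18
C = 42.78 mL/cmH2O


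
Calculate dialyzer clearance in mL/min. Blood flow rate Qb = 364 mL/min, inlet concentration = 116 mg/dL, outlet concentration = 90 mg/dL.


K = Qb * (Cb_in - Cb_out) / Cb_in
K = 364 * (116 - 90) / 116
K = 81.59 mL/min


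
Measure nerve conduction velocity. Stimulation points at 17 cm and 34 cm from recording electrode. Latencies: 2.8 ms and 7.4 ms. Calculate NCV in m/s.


Distance = (34 - 17) / 100 = 0.17 m
dt = (7.4 - 2.8) / 1000 = 0.0046 s
NCV = dist / dt = 36.96 m/s


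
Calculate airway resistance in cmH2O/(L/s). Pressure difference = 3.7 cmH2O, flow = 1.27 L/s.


R = dP / flow
R = 3.7 / 1.27
R = 2.913 cmH2O/(L/s)


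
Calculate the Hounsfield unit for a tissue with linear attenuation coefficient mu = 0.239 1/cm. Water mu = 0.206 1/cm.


HU = ((mu_tissue - mu_water) / mu_water) * 1000
HU = ((0.239 - 0.206) / 0.206) * 1000
HU = 160.2


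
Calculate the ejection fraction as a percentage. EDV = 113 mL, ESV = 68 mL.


SV = EDV - ESV = 113 - 68 = 45 mL
EF = SV/EDV * 100 = 45/113 * 100
EF = 39.82%


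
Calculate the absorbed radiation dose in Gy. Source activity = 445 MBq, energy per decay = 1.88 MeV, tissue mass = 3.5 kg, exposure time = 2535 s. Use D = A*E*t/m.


A = 445 MBq = 4.4500e+08 Bq
E = 1.88 MeV = 3.01176e-13 J
D = A*E*t/m = 4.4500e+08*3.01176e-13*2535/3.5
D = 0.09707 Gy


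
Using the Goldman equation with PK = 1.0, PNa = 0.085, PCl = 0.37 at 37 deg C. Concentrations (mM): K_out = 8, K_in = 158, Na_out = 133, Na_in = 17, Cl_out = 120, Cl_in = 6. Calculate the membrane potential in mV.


Vm = (RT/F)*ln((PK*Ko + PNa*Nao + PCl*Cli)/(PK*Ki + PNa*Nai + PCl*Clo))
Numer = 21.525, Denom = 203.845
Vm = -60.08 mV


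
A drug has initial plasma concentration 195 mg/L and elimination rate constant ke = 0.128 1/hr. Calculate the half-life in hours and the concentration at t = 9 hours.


t_half = ln(2) / ke = 0.693147 / 0.128 = 5.415 hr
C(t) = C0 * exp(-ke*t) = 195 * exp(-0.128*9)
C(9) = 61.62 mg/L


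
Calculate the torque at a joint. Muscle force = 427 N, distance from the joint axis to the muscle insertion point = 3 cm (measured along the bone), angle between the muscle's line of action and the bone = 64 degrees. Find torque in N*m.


Torque = F * d * sin(theta)   (moment arm = d*sin(theta))
d = 3 cm = 0.03 m
Torque = 427 * 0.03 * sin(64)
Torque = 11.51 N*m


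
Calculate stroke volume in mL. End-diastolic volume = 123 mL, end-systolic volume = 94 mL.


SV = EDV - ESV
SV = 123 - 94
SV = 29 mL


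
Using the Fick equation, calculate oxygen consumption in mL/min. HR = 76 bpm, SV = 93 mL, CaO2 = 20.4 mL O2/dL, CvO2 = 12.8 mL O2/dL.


CO = HR*SV = 76*93/1000 = 7.068 L/min
a-v O2 diff = 20.4 - 12.8 = 7.6 mL/dL
VO2 = CO * (CaO2-CvO2) * 10 dL/L
VO2 = 7.068 * 7.6 * 10
VO2 = 537.2 mL/min


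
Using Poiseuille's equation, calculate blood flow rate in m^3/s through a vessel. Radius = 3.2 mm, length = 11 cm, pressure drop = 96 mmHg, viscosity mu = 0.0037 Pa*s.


Q = pi*r^4*dP / (8*mu*L)
r = 0.0032 m, L = 0.11 m
dP = 96 mmHg = 12798.912 Pa
Q = 0.001295 m^3/s


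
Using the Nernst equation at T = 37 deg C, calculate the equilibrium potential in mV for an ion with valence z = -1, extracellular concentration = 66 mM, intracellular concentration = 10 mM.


E = (RT/(zF)) * ln(C_out/C_in)
T = 37 + 273.15 = 310.15 K
E = (8.314 * 310.15 / (-1 * 96485)) * ln(66/10)
E = -50.43 mV


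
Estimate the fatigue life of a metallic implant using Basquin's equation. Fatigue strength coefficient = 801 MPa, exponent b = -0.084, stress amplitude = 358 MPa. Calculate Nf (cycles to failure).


sigma_a = sigma_f' * (2Nf)^b
2Nf = (sigma_a/sigma_f')^(1/b)
2Nf = (358/801)^(1/-0.084)
2Nf = 14577.545
Nf = 7289


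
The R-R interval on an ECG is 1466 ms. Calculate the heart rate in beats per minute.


HR = 60 / RR_interval(s)
RR = 1466 ms = 1.466 s
HR = 60 / 1.466 = 40.93 bpm


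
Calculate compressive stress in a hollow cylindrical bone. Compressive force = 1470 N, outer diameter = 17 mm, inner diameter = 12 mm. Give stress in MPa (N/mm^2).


A = pi*(r_o^2 - r_i^2)
r_o = 8.5 mm, r_i = 6 mm
A = 113.883 mm^2
sigma = F/A = 1470 / 113.883
sigma = 12.91 MPa


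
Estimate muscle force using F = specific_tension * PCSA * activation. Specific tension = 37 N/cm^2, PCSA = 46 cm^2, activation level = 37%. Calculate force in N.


F = sigma * PCSA * activation
F = 37 * 46 * 0.37
F = 629.7 N


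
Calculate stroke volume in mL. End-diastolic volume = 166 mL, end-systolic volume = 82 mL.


SV = EDV - ESV
SV = 166 - 82
SV = 84 mL


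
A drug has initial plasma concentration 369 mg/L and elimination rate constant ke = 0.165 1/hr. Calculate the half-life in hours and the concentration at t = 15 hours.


t_half = ln(2) / ke = 0.693147 / 0.165 = 4.201 hr
C(t) = C0 * exp(-ke*t) = 369 * exp(-0.165*15)
C(15) = 31.06 mg/L


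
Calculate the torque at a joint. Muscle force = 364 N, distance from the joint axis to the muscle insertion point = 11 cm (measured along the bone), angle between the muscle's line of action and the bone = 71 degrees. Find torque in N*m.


Torque = F * d * sin(theta)   (moment arm = d*sin(theta))
d = 11 cm = 0.11 m
Torque = 364 * 0.11 * sin(71)
Torque = 37.86 N*m


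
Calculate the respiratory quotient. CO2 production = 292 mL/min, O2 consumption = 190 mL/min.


RQ = VCO2 / VO2
RQ = 292 / 190
RQ = 1.537


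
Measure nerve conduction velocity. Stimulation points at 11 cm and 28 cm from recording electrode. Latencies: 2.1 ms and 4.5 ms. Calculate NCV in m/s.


Distance = (28 - 11) / 100 = 0.17 m
dt = (4.5 - 2.1) / 1000 = 0.0024 s
NCV = dist / dt = 70.83 m/s


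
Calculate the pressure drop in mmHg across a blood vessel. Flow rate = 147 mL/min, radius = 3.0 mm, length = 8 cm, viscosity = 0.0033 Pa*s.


dP = 8*mu*L*Q / (pi*r^4)
Q = 147 mL/min = 2.45e-06 m^3/s
dP = 20.3341 Pa = 20.3341 / 133.322 mmHg = 0.1525 mmHg


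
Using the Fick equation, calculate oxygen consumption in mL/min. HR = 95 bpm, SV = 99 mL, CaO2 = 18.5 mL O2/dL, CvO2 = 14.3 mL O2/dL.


CO = HR*SV = 95*99/1000 = 9.405 L/min
a-v O2 diff = 18.5 - 14.3 = 4.2 mL/dL
VO2 = CO * (CaO2-CvO2) * 10 dL/L
VO2 = 9.405 * 4.2 * 10
VO2 = 395 mL/min


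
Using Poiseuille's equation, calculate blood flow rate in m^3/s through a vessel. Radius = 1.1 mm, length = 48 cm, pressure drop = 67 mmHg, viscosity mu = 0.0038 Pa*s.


Q = pi*r^4*dP / (8*mu*L)
r = 0.0011 m, L = 0.48 m
dP = 67 mmHg = 8932.574 Pa
Q = 2.8157e-06 m^3/s


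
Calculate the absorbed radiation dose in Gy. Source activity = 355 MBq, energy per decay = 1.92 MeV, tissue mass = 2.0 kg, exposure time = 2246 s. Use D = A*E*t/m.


A = 355 MBq = 3.5500e+08 Bq
E = 1.92 MeV = 3.07584e-13 J
D = A*E*t/m = 3.5500e+08*3.07584e-13*2246/2.0
D = 0.1226 Gy


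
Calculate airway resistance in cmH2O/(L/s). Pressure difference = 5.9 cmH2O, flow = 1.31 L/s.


R = dP / flow
R = 5.9 / 1.31
R = 4.504 cmH2O/(L/s)


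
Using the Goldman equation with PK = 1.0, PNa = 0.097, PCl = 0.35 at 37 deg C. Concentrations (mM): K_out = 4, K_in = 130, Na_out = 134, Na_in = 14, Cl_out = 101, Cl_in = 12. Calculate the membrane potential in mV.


Vm = (RT/F)*ln((PK*Ko + PNa*Nao + PCl*Cli)/(PK*Ki + PNa*Nai + PCl*Clo))
Numer = 21.198, Denom = 166.708
Vm = -55.12 mV


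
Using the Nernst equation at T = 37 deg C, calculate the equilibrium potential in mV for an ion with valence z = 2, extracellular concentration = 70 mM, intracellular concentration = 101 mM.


E = (RT/(zF)) * ln(C_out/C_in)
T = 37 + 273.15 = 310.15 K
E = (8.314 * 310.15 / (2 * 96485)) * ln(70/101)
E = -4.899 mV


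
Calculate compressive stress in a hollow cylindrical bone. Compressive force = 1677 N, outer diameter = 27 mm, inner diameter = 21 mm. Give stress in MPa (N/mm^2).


A = pi*(r_o^2 - r_i^2)
r_o = 13.5 mm, r_i = 10.5 mm
A = 226.195 mm^2
sigma = F/A = 1677 / 226.195
sigma = 7.414 MPa


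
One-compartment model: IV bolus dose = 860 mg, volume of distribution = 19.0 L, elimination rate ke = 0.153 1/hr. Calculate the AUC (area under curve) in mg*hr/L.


C0 = Dose/Vd = 860/19.0 = 45.2632 mg/L
AUC = C0/ke = 45.2632/0.153
AUC = 295.8 mg*hr/L


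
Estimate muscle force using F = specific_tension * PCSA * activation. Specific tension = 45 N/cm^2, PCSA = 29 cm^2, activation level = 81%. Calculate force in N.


F = sigma * PCSA * activation
F = 45 * 29 * 0.81
F = 1057 N


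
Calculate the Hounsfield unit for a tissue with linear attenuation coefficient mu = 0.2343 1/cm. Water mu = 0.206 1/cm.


HU = ((mu_tissue - mu_water) / mu_water) * 1000
HU = ((0.2343 - 0.206) / 0.206) * 1000
HU = 137.4


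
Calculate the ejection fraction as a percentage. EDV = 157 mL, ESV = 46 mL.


SV = EDV - ESV = 157 - 46 = 111 mL
EF = SV/EDV * 100 = 111/157 * 100
EF = 70.7%


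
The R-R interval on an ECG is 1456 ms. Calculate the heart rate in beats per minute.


HR = 60 / RR_interval(s)
RR = 1456 ms = 1.456 s
HR = 60 / 1.456 = 41.21 bpm


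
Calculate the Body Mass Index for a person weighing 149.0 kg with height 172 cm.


BMI = weight / height^2
height = 172 cm = 1.72 m
BMI = 149.0 / 1.72^2
BMI = 50.37 kg/m^2


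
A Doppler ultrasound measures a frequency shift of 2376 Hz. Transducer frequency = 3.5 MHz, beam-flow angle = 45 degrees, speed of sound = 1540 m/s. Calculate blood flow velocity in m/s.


v = fd * c / (2 * f0 * cos(theta))
v = 2376 * 1540 / (2 * 3.5000e+06 * cos(45))
v = 0.7392 m/s


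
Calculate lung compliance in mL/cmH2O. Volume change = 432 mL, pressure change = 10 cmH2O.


C = dV / dP
C = 432 / 10
C = 43.2 mL/cmH2O


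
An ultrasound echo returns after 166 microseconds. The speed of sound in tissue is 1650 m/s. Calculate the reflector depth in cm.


depth = c * t / 2
t = 166 us = 1.6600e-04 s
depth = 1650 * 1.6600e-04 / 2
depth = 0.13695 m = 13.695 cm


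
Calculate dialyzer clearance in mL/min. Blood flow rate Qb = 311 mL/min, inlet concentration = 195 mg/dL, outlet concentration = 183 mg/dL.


K = Qb * (Cb_in - Cb_out) / Cb_in
K = 311 * (195 - 183) / 195
K = 19.14 mL/min


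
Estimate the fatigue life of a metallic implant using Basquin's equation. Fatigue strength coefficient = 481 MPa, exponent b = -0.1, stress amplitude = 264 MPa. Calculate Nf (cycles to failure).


sigma_a = sigma_f' * (2Nf)^b
2Nf = (sigma_a/sigma_f')^(1/b)
2Nf = (264/481)^(1/-0.1)
2Nf = 403.09879
Nf = 201.5


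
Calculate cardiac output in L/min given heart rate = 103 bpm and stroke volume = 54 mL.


CO = HR * SV
CO = 103 * 54 / 1000
CO = 5.562 L/min


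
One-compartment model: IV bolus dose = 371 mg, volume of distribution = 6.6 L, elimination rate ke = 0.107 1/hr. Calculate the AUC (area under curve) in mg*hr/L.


C0 = Dose/Vd = 371/6.6 = 56.2121 mg/L
AUC = C0/ke = 56.2121/0.107
AUC = 525.3 mg*hr/L


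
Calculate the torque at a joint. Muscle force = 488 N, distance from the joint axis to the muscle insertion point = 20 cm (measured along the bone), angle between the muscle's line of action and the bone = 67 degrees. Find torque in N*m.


Torque = F * d * sin(theta)   (moment arm = d*sin(theta))
d = 20 cm = 0.2 m
Torque = 488 * 0.2 * sin(67)
Torque = 89.84 N*m


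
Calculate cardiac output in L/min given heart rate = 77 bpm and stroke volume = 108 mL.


CO = HR * SV
CO = 77 * 108 / 1000
CO = 8.316 L/min


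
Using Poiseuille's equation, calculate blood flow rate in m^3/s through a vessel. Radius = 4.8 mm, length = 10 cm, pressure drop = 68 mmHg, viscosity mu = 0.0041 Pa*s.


Q = pi*r^4*dP / (8*mu*L)
r = 0.0048 m, L = 0.1 m
dP = 68 mmHg = 9065.896 Pa
Q = 0.004609 m^3/s


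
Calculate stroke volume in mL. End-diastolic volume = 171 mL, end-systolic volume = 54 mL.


SV = EDV - ESV
SV = 171 - 54
SV = 117 mL


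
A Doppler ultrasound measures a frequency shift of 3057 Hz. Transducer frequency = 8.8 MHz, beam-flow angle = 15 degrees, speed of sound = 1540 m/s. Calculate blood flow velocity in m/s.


v = fd * c / (2 * f0 * cos(theta))
v = 3057 * 1540 / (2 * 8.8000e+06 * cos(15))
v = 0.2769 m/s


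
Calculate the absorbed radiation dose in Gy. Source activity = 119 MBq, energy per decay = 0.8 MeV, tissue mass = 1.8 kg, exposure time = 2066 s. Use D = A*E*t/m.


A = 119 MBq = 1.1900e+08 Bq
E = 0.8 MeV = 1.2816e-13 J
D = A*E*t/m = 1.1900e+08*1.2816e-13*2066/1.8
D = 0.0175 Gy


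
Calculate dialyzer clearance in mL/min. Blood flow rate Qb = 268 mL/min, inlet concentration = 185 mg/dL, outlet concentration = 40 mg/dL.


K = Qb * (Cb_in - Cb_out) / Cb_in
K = 268 * (185 - 40) / 185
K = 210.1 mL/min


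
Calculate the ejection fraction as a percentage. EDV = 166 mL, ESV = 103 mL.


SV = EDV - ESV = 166 - 103 = 63 mL
EF = SV/EDV * 100 = 63/166 * 100
EF = 37.95%


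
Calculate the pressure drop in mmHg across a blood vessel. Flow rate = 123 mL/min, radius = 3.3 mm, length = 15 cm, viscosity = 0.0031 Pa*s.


dP = 8*mu*L*Q / (pi*r^4)
Q = 123 mL/min = 2.05e-06 m^3/s
dP = 20.4687 Pa = 20.4687 / 133.322 mmHg = 0.1535 mmHg


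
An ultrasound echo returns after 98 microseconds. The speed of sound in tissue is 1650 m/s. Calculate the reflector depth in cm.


depth = c * t / 2
t = 98 us = 9.8000e-05 s
depth = 1650 * 9.8000e-05 / 2
depth = 0.08085 m = 8.085 cm


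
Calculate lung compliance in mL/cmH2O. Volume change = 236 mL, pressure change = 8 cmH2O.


C = dV / dP
C = 236 / 8
C = 29.5 mL/cmH2O


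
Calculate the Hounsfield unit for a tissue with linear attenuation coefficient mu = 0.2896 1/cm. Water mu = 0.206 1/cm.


HU = ((mu_tissue - mu_water) / mu_water) * 1000
HU = ((0.2896 - 0.206) / 0.206) * 1000
HU = 405.8


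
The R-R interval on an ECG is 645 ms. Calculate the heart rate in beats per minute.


HR = 60 / RR_interval(s)
RR = 645 ms = 0.645 s
HR = 60 / 0.645 = 93.02 bpm


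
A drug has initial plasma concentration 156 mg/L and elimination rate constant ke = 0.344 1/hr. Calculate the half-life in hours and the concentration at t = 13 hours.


t_half = ln(2) / ke = 0.693147 / 0.344 = 2.015 hr
C(t) = C0 * exp(-ke*t) = 156 * exp(-0.344*13)
C(13) = 1.782 mg/L


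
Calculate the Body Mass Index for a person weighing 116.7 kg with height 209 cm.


BMI = weight / height^2
height = 209 cm = 2.09 m
BMI = 116.7 / 2.09^2
BMI = 26.72 kg/m^2


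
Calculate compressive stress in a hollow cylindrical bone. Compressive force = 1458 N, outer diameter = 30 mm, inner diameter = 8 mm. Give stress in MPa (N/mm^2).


A = pi*(r_o^2 - r_i^2)
r_o = 15 mm, r_i = 4 mm
A = 656.593 mm^2
sigma = F/A = 1458 / 656.593
sigma = 2.221 MPa


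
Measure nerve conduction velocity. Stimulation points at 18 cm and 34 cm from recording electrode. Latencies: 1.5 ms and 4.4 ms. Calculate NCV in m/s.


Distance = (34 - 18) / 100 = 0.16 m
dt = (4.4 - 1.5) / 1000 = 0.0029 s
NCV = dist / dt = 55.17 m/s


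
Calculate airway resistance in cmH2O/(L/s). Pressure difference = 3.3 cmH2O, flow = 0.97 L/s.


R = dP / flow
R = 3.3 / 0.97
R = 3.402 cmH2O/(L/s)


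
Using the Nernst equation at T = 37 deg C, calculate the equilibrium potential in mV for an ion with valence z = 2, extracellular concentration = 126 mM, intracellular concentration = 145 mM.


E = (RT/(zF)) * ln(C_out/C_in)
T = 37 + 273.15 = 310.15 K
E = (8.314 * 310.15 / (2 * 96485)) * ln(126/145)
E = -1.877 mV


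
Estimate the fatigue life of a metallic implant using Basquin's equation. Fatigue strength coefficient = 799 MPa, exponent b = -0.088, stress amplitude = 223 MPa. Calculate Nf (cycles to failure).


sigma_a = sigma_f' * (2Nf)^b
2Nf = (sigma_a/sigma_f')^(1/b)
2Nf = (223/799)^(1/-0.088)
2Nf = 1987026.2
Nf = 9.935e+05


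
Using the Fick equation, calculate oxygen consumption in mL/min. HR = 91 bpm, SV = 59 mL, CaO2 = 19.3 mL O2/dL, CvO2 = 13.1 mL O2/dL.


CO = HR*SV = 91*59/1000 = 5.369 L/min
a-v O2 diff = 19.3 - 13.1 = 6.2 mL/dL
VO2 = CO * (CaO2-CvO2) * 10 dL/L
VO2 = 5.369 * 6.2 * 10
VO2 = 332.9 mL/min


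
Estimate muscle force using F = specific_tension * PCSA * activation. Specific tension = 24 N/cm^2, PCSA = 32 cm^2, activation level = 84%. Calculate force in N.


F = sigma * PCSA * activation
F = 24 * 32 * 0.84
F = 645.1 N


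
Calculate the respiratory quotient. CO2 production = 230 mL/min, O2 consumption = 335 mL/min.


RQ = VCO2 / VO2
RQ = 230 / 335
RQ = 0.6866


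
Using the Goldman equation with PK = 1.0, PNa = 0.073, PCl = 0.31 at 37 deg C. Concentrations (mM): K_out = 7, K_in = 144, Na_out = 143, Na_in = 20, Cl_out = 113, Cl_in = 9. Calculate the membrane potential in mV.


Vm = (RT/F)*ln((PK*Ko + PNa*Nao + PCl*Cli)/(PK*Ki + PNa*Nai + PCl*Clo))
Numer = 20.229, Denom = 180.49
Vm = -58.49 mV


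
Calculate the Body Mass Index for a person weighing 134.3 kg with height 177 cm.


BMI = weight / height^2
height = 177 cm = 1.77 m
BMI = 134.3 / 1.77^2
BMI = 42.87 kg/m^2


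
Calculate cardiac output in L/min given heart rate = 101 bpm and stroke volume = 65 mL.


CO = HR * SV
CO = 101 * 65 / 1000
CO = 6.565 L/min


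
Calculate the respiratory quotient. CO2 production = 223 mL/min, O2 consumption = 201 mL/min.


RQ = VCO2 / VO2
RQ = 223 / 201
RQ = 1.109


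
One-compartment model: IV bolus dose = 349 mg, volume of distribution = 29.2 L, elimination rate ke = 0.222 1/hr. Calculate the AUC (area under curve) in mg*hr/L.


C0 = Dose/Vd = 349/29.2 = 11.9521 mg/L
AUC = C0/ke = 11.9521/0.222
AUC = 53.84 mg*hr/L


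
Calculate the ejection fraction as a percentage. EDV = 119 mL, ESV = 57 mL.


SV = EDV - ESV = 119 - 57 = 62 mL
EF = SV/EDV * 100 = 62/119 * 100
EF = 52.1%


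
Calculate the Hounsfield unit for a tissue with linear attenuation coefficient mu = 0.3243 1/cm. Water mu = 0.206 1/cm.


HU = ((mu_tissue - mu_water) / mu_water) * 1000
HU = ((0.3243 - 0.206) / 0.206) * 1000
HU = 574.3


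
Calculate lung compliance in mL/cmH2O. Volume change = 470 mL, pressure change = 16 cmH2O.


C = dV / dP
C = 470 / 16
C = 29.38 mL/cmH2O


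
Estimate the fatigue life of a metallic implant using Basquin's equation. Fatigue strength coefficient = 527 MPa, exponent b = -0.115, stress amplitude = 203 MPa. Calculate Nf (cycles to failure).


sigma_a = sigma_f' * (2Nf)^b
2Nf = (sigma_a/sigma_f')^(1/b)
2Nf = (203/527)^(1/-0.115)
2Nf = 4006.2261
Nf = 2003


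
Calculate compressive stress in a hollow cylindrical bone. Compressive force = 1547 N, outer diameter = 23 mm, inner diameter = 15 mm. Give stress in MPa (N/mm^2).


A = pi*(r_o^2 - r_i^2)
r_o = 11.5 mm, r_i = 7.5 mm
A = 238.761 mm^2
sigma = F/A = 1547 / 238.761
sigma = 6.479 MPa


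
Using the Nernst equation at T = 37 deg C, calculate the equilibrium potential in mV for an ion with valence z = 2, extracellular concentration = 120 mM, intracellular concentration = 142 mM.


E = (RT/(zF)) * ln(C_out/C_in)
T = 37 + 273.15 = 310.15 K
E = (8.314 * 310.15 / (2 * 96485)) * ln(120/142)
E = -2.249 mV


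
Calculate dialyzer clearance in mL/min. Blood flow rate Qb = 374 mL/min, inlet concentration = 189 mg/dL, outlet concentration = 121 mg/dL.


K = Qb * (Cb_in - Cb_out) / Cb_in
K = 374 * (189 - 121) / 189
K = 134.6 mL/min


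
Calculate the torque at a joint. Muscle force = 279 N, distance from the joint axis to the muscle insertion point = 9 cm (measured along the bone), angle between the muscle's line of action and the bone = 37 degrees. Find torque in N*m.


Torque = F * d * sin(theta)   (moment arm = d*sin(theta))
d = 9 cm = 0.09 m
Torque = 279 * 0.09 * sin(37)
Torque = 15.11 N*m


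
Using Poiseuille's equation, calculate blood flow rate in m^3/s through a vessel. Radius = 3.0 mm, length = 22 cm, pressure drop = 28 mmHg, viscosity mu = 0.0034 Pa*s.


Q = pi*r^4*dP / (8*mu*L)
r = 0.003 m, L = 0.22 m
dP = 28 mmHg = 3733.016 Pa
Q = 1.5875e-04 m^3/s


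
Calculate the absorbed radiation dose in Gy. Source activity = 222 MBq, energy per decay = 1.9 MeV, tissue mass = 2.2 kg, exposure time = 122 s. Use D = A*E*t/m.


A = 222 MBq = 2.2200e+08 Bq
E = 1.9 MeV = 3.0438e-13 J
D = A*E*t/m = 2.2200e+08*3.0438e-13*122/2.2
D = 0.003747 Gy


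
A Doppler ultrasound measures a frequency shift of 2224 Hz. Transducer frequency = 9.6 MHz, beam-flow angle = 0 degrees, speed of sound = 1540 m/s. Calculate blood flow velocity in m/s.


v = fd * c / (2 * f0 * cos(theta))
v = 2224 * 1540 / (2 * 9.6000e+06 * cos(0))
v = 0.1784 m/s


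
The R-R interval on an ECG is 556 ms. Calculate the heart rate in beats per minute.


HR = 60 / RR_interval(s)
RR = 556 ms = 0.556 s
HR = 60 / 0.556 = 107.9 bpm


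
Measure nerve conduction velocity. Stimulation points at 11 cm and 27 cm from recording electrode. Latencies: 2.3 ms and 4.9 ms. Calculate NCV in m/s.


Distance = (27 - 11) / 100 = 0.16 m
dt = (4.9 - 2.3) / 1000 = 0.0026 s
NCV = dist / dt = 61.54 m/s


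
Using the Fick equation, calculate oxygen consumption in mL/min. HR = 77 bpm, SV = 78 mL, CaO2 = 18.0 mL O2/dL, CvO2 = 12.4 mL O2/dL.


CO = HR*SV = 77*78/1000 = 6.006 L/min
a-v O2 diff = 18.0 - 12.4 = 5.6 mL/dL
VO2 = CO * (CaO2-CvO2) * 10 dL/L
VO2 = 6.006 * 5.6 * 10
VO2 = 336.3 mL/min


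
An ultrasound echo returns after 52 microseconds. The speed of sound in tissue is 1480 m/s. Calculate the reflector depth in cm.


depth = c * t / 2
t = 52 us = 5.2000e-05 s
depth = 1480 * 5.2000e-05 / 2
depth = 0.03848 m = 3.848 cm


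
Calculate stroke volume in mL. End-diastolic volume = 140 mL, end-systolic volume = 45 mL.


SV = EDV - ESV
SV = 140 - 45
SV = 95 mL


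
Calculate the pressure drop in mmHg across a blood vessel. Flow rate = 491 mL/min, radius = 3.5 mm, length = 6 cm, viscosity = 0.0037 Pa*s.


dP = 8*mu*L*Q / (pi*r^4)
Q = 491 mL/min = 8.18333e-06 m^3/s
dP = 30.8284 Pa = 30.8284 / 133.322 mmHg = 0.2312 mmHg


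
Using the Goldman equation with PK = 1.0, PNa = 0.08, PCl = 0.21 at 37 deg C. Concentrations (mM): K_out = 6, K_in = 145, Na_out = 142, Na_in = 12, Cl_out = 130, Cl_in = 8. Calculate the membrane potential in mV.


Vm = (RT/F)*ln((PK*Ko + PNa*Nao + PCl*Cli)/(PK*Ki + PNa*Nai + PCl*Clo))
Numer = 19.04, Denom = 173.26
Vm = -59.02 mV


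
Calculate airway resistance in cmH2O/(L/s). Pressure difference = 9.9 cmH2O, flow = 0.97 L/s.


R = dP / flow
R = 9.9 / 0.97
R = 10.21 cmH2O/(L/s)


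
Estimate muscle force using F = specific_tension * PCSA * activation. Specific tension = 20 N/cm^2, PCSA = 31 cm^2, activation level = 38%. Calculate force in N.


F = sigma * PCSA * activation
F = 20 * 31 * 0.38
F = 235.6 N


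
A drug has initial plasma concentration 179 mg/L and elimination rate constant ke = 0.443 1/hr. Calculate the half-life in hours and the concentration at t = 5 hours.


t_half = ln(2) / ke = 0.693147 / 0.443 = 1.565 hr
C(t) = C0 * exp(-ke*t) = 179 * exp(-0.443*5)
C(5) = 19.54 mg/L


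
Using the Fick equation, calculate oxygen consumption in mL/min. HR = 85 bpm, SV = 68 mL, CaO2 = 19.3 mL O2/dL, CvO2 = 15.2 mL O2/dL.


CO = HR*SV = 85*68/1000 = 5.78 L/min
a-v O2 diff = 19.3 - 15.2 = 4.1 mL/dL
VO2 = CO * (CaO2-CvO2) * 10 dL/L
VO2 = 5.78 * 4.1 * 10
VO2 = 237 mL/min


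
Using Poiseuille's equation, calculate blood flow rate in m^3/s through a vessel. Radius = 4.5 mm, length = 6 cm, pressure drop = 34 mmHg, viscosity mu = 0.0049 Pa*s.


Q = pi*r^4*dP / (8*mu*L)
r = 0.0045 m, L = 0.06 m
dP = 34 mmHg = 4532.948 Pa
Q = 0.002483 m^3/s


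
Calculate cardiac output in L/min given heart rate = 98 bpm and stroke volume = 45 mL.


CO = HR * SV
CO = 98 * 45 / 1000
CO = 4.41 L/min


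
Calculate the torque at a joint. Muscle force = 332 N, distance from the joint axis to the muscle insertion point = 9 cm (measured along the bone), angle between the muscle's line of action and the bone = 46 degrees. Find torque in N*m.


Torque = F * d * sin(theta)   (moment arm = d*sin(theta))
d = 9 cm = 0.09 m
Torque = 332 * 0.09 * sin(46)
Torque = 21.49 N*m


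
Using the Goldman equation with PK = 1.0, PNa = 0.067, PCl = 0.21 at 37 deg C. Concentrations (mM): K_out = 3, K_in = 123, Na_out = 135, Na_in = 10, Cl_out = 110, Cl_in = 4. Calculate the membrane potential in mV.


Vm = (RT/F)*ln((PK*Ko + PNa*Nao + PCl*Cli)/(PK*Ki + PNa*Nai + PCl*Clo))
Numer = 12.885, Denom = 146.77
Vm = -65.02 mV


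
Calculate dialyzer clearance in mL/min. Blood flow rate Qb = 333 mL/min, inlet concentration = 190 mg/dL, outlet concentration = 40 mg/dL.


K = Qb * (Cb_in - Cb_out) / Cb_in
K = 333 * (190 - 40) / 190
K = 262.9 mL/min


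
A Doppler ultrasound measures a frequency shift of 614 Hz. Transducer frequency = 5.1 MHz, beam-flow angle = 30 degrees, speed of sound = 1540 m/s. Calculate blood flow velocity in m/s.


v = fd * c / (2 * f0 * cos(theta))
v = 614 * 1540 / (2 * 5.1000e+06 * cos(30))
v = 0.107 m/s


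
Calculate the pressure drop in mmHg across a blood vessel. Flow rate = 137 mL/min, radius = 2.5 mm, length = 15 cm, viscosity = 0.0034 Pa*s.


dP = 8*mu*L*Q / (pi*r^4)
Q = 137 mL/min = 2.28333e-06 m^3/s
dP = 75.9135 Pa = 75.9135 / 133.322 mmHg = 0.5694 mmHg


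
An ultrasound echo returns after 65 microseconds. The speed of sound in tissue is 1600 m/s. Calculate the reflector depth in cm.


depth = c * t / 2
t = 65 us = 6.5000e-05 s
depth = 1600 * 6.5000e-05 / 2
depth = 0.052 m = 5.2 cm


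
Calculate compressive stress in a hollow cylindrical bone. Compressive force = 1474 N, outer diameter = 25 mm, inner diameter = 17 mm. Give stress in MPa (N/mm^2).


A = pi*(r_o^2 - r_i^2)
r_o = 12.5 mm, r_i = 8.5 mm
A = 263.894 mm^2
sigma = F/A = 1474 / 263.894
sigma = 5.586 MPa


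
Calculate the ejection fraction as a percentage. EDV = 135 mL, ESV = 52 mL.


SV = EDV - ESV = 135 - 52 = 83 mL
EF = SV/EDV * 100 = 83/135 * 100
EF = 61.48%


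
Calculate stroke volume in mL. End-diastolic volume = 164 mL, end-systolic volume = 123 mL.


SV = EDV - ESV
SV = 164 - 123
SV = 41 mL


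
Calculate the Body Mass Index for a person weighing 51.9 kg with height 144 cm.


BMI = weight / height^2
height = 144 cm = 1.44 m
BMI = 51.9 / 1.44^2
BMI = 25.03 kg/m^2


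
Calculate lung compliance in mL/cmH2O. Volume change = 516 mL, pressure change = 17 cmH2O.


C = dV / dP
C = 516 / 17
C = 30.35 mL/cmH2O


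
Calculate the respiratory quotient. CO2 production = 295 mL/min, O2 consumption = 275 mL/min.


RQ = VCO2 / VO2
RQ = 295 / 275
RQ = 1.073


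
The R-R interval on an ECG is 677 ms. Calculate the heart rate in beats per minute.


HR = 60 / RR_interval(s)
RR = 677 ms = 0.677 s
HR = 60 / 0.677 = 88.63 bpm


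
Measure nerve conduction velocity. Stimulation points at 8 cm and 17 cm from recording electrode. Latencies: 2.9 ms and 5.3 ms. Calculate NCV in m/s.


Distance = (17 - 8) / 100 = 0.09 m
dt = (5.3 - 2.9) / 1000 = 0.0024 s
NCV = dist / dt = 37.5 m/s


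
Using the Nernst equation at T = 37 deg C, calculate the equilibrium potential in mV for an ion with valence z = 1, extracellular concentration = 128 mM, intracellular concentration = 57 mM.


E = (RT/(zF)) * ln(C_out/C_in)
T = 37 + 273.15 = 310.15 K
E = (8.314 * 310.15 / (1 * 96485)) * ln(128/57)
E = 21.62 mV


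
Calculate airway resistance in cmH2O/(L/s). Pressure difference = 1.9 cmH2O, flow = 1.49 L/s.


R = dP / flow
R = 1.9 / 1.49
R = 1.275 cmH2O/(L/s)


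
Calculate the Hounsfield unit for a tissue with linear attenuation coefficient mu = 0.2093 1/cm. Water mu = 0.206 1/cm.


HU = ((mu_tissue - mu_water) / mu_water) * 1000
HU = ((0.2093 - 0.206) / 0.206) * 1000
HU = 16.02


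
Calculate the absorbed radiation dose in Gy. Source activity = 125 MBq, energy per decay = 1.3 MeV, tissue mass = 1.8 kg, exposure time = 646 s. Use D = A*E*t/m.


A = 125 MBq = 1.2500e+08 Bq
E = 1.3 MeV = 2.0826e-13 J
D = A*E*t/m = 1.2500e+08*2.0826e-13*646/1.8
D = 0.009343 Gy


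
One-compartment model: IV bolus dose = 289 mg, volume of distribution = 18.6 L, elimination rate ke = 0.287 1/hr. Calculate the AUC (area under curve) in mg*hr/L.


C0 = Dose/Vd = 289/18.6 = 15.5376 mg/L
AUC = C0/ke = 15.5376/0.287
AUC = 54.14 mg*hr/L


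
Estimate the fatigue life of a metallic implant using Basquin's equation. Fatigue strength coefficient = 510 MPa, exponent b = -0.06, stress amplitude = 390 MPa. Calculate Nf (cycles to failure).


sigma_a = sigma_f' * (2Nf)^b
2Nf = (sigma_a/sigma_f')^(1/b)
2Nf = (390/510)^(1/-0.06)
2Nf = 87.449934
Nf = 43.72


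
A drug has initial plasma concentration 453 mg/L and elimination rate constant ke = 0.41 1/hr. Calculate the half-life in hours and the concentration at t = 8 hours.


t_half = ln(2) / ke = 0.693147 / 0.41 = 1.691 hr
C(t) = C0 * exp(-ke*t) = 453 * exp(-0.41*8)
C(8) = 17.05 mg/L


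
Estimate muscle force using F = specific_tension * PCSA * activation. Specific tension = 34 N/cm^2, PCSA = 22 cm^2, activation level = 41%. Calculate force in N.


F = sigma * PCSA * activation
F = 34 * 22 * 0.41
F = 306.7 N


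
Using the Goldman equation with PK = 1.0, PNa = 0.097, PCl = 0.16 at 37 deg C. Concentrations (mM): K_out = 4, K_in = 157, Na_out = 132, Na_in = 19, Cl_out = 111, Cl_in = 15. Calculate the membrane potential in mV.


Vm = (RT/F)*ln((PK*Ko + PNa*Nao + PCl*Cli)/(PK*Ki + PNa*Nai + PCl*Clo))
Numer = 19.204, Denom = 176.603
Vm = -59.3 mV


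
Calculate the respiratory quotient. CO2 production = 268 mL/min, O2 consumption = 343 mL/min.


RQ = VCO2 / VO2
RQ = 268 / 343
RQ = 0.7813


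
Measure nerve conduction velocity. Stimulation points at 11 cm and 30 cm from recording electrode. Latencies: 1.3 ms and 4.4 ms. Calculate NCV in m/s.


Distance = (30 - 11) / 100 = 0.19 m
dt = (4.4 - 1.3) / 1000 = 0.0031 s
NCV = dist / dt = 61.29 m/s


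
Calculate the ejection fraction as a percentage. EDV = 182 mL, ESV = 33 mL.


SV = EDV - ESV = 182 - 33 = 149 mL
EF = SV/EDV * 100 = 149/182 * 100
EF = 81.87%


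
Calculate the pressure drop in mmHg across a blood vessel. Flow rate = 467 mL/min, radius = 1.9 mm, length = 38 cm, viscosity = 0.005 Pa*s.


dP = 8*mu*L*Q / (pi*r^4)
Q = 467 mL/min = 7.78333e-06 m^3/s
dP = 2889.65 Pa = 2889.65 / 133.322 mmHg = 21.67 mmHg


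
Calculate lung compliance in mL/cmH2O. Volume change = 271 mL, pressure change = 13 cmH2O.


C = dV / dP
C = 271 / 13
C = 20.85 mL/cmH2O


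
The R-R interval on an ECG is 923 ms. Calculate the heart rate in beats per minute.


HR = 60 / RR_interval(s)
RR = 923 ms = 0.923 s
HR = 60 / 0.923 = 65.01 bpm


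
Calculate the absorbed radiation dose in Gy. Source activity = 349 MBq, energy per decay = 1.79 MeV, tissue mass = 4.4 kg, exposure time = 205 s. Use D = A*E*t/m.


A = 349 MBq = 3.4900e+08 Bq
E = 1.79 MeV = 2.86758e-13 J
D = A*E*t/m = 3.4900e+08*2.86758e-13*205/4.4
D = 0.004663 Gy


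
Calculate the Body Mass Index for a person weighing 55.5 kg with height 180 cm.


BMI = weight / height^2
height = 180 cm = 1.8 m
BMI = 55.5 / 1.8^2
BMI = 17.13 kg/m^2


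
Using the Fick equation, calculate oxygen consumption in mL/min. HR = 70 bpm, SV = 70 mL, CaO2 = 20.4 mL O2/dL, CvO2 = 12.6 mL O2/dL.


CO = HR*SV = 70*70/1000 = 4.9 L/min
a-v O2 diff = 20.4 - 12.6 = 7.8 mL/dL
VO2 = CO * (CaO2-CvO2) * 10 dL/L
VO2 = 4.9 * 7.8 * 10
VO2 = 382.2 mL/min


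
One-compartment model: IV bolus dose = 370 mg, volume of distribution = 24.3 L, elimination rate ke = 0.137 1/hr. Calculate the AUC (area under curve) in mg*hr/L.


C0 = Dose/Vd = 370/24.3 = 15.2263 mg/L
AUC = C0/ke = 15.2263/0.137
AUC = 111.1 mg*hr/L


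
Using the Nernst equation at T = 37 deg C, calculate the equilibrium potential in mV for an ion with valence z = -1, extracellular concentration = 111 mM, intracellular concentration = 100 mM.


E = (RT/(zF)) * ln(C_out/C_in)
T = 37 + 273.15 = 310.15 K
E = (8.314 * 310.15 / (-1 * 96485)) * ln(111/100)
E = -2.789 mV


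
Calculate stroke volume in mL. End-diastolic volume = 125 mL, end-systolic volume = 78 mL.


SV = EDV - ESV
SV = 125 - 78
SV = 47 mL


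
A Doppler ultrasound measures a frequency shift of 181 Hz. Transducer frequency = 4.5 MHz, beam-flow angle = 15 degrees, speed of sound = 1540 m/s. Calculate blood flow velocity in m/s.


v = fd * c / (2 * f0 * cos(theta))
v = 181 * 1540 / (2 * 4.5000e+06 * cos(15))
v = 0.03206 m/s


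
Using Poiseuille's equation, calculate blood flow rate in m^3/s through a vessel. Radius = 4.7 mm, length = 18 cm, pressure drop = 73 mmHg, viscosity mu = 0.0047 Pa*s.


Q = pi*r^4*dP / (8*mu*L)
r = 0.0047 m, L = 0.18 m
dP = 73 mmHg = 9732.506 Pa
Q = 0.002204 m^3/s


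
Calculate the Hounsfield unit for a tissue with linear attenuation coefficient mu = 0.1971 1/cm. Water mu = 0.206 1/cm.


HU = ((mu_tissue - mu_water) / mu_water) * 1000
HU = ((0.1971 - 0.206) / 0.206) * 1000
HU = -43.2


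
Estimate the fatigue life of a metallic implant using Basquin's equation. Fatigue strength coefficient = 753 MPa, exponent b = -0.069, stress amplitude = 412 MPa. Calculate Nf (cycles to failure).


sigma_a = sigma_f' * (2Nf)^b
2Nf = (sigma_a/sigma_f')^(1/b)
2Nf = (412/753)^(1/-0.069)
2Nf = 6246.255
Nf = 3123


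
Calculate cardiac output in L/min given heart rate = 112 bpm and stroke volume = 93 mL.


CO = HR * SV
CO = 112 * 93 / 1000
CO = 10.42 L/min


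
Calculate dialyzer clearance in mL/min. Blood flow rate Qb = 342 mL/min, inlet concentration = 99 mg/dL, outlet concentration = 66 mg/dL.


K = Qb * (Cb_in - Cb_out) / Cb_in
K = 342 * (99 - 66) / 99
K = 114 mL/min


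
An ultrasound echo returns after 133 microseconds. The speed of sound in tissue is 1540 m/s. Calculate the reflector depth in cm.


depth = c * t / 2
t = 133 us = 1.3300e-04 s
depth = 1540 * 1.3300e-04 / 2
depth = 0.10241 m = 10.241 cm


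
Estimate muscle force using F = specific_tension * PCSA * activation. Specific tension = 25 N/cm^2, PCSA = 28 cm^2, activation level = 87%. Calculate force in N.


F = sigma * PCSA * activation
F = 25 * 28 * 0.87
F = 609 N
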